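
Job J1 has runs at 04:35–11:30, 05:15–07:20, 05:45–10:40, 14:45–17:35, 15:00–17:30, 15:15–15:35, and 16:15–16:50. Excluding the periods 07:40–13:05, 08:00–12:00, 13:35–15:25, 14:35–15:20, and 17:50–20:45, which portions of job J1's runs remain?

A, merged: 04:35–11:30, 14:45–17:35.
B, merged: 07:40–13:05, 13:35–15:25, 17:50–20:45.
04:35–11:30 with B removed leaves 04:35–07:40.
14:45–17:35 with B removed leaves 15:25–17:35.

04:35–07:40, 15:25–17:35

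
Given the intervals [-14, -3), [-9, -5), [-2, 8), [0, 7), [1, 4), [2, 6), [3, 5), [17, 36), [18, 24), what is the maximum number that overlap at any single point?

At 3, 5 of the intervals are simultaneously active.
No point has more.

5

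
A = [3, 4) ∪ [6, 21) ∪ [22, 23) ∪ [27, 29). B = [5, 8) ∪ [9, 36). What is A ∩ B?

[6, 8) ∪ [9, 21) ∪ [22, 23) ∪ [27, 29)

[3, 4): no overlap with the second set.
[6, 21) meets the second set on [6, 8), [9, 21).
[22, 23) meets the second set on [22, 23).
[27, 29) meets the second set on [27, 29).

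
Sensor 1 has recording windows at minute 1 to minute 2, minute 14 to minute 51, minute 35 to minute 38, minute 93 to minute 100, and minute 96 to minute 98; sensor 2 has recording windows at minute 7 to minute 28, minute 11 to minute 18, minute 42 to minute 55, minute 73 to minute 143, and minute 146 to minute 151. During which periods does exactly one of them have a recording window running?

Merge the first list: minute 1 to minute 2, minute 14 to minute 51, minute 93 to minute 100.
Merge the second list: minute 7 to minute 28, minute 42 to minute 55, minute 73 to minute 143, minute 146 to minute 151.
A but not B: minute 1 to minute 2, minute 28 to minute 42.
B but not A: minute 7 to minute 14, minute 51 to minute 55, minute 73 to minute 93, minute 100 to minute 143, minute 146 to minute 151.
Combining gives A △ B.

minute 1 to minute 2, minute 7 to minute 14, minute 28 to minute 42, minute 51 to minute 55, minute 73 to minute 93, minute 100 to minute 143, minute 146 to minute 151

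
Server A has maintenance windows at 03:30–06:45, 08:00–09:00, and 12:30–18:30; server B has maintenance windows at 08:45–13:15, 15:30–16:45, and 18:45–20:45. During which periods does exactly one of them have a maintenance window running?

A but not B: 03:30–06:45, 08:00–08:45, 13:15–15:30, 16:45–18:30.
B but not A: 09:00–12:30, 18:45–20:45.
Combining gives A △ B.

03:30–06:45, 08:00–08:45, 09:00–12:30, 13:15–15:30, 16:45–18:30, 18:45–20:45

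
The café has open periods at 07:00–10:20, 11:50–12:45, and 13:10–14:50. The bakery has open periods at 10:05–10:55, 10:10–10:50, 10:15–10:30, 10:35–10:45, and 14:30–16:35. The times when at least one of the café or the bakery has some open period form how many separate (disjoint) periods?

3

Merge the second list: 10:05–10:55, 14:30–16:35.
A ∪ B = 07:00–10:55, 11:50–12:45, 13:10–16:35.
That is 3 disjoint pieces.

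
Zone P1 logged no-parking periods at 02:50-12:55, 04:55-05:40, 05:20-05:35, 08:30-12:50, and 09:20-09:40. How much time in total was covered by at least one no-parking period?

10 h 5 min

Merged: 02:50–12:55.
Length: 10 h 5 min.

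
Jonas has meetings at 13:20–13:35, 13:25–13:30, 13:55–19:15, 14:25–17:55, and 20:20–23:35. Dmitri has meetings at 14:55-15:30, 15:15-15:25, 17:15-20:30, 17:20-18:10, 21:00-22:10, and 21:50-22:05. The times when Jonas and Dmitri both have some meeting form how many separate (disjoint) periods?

A, merged: 13:20–13:35, 13:55–19:15, 20:20–23:35.
B, merged: 14:55–15:30, 17:15–20:30, 21:00–22:10.
A ∩ B = 14:55–15:30, 17:15–19:15, 20:20–20:30, 21:00–22:10.
That is 4 disjoint pieces.

4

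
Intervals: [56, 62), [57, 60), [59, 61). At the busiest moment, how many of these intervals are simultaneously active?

3

Walk the sorted start/end points keeping a running depth.
The depth first hits 3 at 59.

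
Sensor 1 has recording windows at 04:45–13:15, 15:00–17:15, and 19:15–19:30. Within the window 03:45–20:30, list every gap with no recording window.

The merged coverage is 04:45–13:15, 15:00–17:15, 19:15–19:30.
Gaps within 03:45–20:30: 03:45–04:45, 13:15–15:00, 17:15–19:15, 19:30–20:30.

03:45–04:45, 13:15–15:00, 17:15–19:15, 19:30–20:30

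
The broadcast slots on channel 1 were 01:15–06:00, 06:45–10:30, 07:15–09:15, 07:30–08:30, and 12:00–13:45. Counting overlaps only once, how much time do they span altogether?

10 h 15 min

Merged: 01:15-06:00, 06:45-10:30, 12:00-13:45.
Lengths: 4 h 45 min + 3 h 45 min + 1 h 45 min = 10 h 15 min.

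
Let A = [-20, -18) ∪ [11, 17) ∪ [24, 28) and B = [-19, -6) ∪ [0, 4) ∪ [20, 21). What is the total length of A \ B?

11

A \ B = [-20, -19), [11, 17), [24, 28).
Total: 1 + 6 + 4 = 11.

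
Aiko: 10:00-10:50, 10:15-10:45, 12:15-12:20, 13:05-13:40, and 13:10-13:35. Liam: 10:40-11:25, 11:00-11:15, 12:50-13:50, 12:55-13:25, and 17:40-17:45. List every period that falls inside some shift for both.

Merge the first list: 10:00–10:50, 12:15–12:20, 13:05–13:40.
Merge the second list: 10:40–11:25, 12:50–13:50, 17:40–17:45.
10:00–10:50 meets the second set on 10:40–10:50.
12:15–12:20: no overlap with the second set.
13:05–13:40 meets the second set on 13:05–13:40.

10:40–10:50, 13:05–13:40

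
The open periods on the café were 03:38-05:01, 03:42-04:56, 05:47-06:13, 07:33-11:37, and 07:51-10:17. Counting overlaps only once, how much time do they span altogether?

Merged: 03:38–05:01, 05:47–06:13, 07:33–11:37.
Lengths: 1 h 23 min + 26 min + 4 h 4 min = 5 h 53 min.

5 h 53 min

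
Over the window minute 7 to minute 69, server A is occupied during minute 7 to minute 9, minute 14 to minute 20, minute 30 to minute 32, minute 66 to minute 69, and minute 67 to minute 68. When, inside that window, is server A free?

minute 9 to minute 14, minute 20 to minute 30, minute 32 to minute 66

After merging, the occupied span is minute 7 to minute 9, minute 14 to minute 20, minute 30 to minute 32, minute 66 to minute 69.
Complement within minute 7 to minute 69: minute 9 to minute 14, minute 20 to minute 30, minute 32 to minute 66.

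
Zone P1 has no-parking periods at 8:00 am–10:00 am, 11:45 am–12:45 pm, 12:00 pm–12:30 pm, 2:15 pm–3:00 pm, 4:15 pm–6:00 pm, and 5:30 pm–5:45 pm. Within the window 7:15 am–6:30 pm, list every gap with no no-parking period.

7:15 am-8:00 am, 10:00 am-11:45 am, 12:45 pm-2:15 pm, 3:00 pm-4:15 pm, 6:00 pm-6:30 pm

The merged coverage is 8:00 am-10:00 am, 11:45 am-12:45 pm, 2:15 pm-3:00 pm, 4:15 pm-6:00 pm.
Complement within 7:15 am-6:30 pm: 7:15 am-8:00 am, 10:00 am-11:45 am, 12:45 pm-2:15 pm, 3:00 pm-4:15 pm, 6:00 pm-6:30 pm.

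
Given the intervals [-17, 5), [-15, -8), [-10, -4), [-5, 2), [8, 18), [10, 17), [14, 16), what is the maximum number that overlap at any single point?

3

At -10, 3 of the intervals are simultaneously active.
No point has more.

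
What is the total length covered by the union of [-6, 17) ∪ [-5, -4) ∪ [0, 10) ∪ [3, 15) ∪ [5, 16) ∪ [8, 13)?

23

Merged: [-6, 17).
Length: 23.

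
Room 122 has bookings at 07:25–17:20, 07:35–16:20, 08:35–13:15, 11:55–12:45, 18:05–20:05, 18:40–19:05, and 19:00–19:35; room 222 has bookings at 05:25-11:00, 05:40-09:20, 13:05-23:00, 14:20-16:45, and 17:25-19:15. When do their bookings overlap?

A, merged: 07:25–17:20, 18:05–20:05.
B, merged: 05:25–11:00, 13:05–23:00.
07:25–17:20 overlaps B on 07:25–11:00, 13:05–17:20.
18:05–20:05 overlaps B on 18:05–20:05.

07:25–11:00, 13:05–17:20, 18:05–20:05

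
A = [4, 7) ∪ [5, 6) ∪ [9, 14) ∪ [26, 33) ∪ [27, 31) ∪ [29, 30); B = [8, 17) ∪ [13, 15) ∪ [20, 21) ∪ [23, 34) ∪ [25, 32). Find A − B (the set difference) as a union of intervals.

First set merges to [4, 7), [9, 14), [26, 33).
Second set merges to [8, 17), [20, 21), [23, 34).
[4, 7): nothing removed.
[9, 14): entirely removed.
[26, 33): entirely removed.

[4, 7)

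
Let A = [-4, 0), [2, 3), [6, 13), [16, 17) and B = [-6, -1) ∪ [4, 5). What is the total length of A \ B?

A \ B = [-1, 0), [2, 3), [6, 13), [16, 17).
Total: 1 + 1 + 7 + 1 = 10.

10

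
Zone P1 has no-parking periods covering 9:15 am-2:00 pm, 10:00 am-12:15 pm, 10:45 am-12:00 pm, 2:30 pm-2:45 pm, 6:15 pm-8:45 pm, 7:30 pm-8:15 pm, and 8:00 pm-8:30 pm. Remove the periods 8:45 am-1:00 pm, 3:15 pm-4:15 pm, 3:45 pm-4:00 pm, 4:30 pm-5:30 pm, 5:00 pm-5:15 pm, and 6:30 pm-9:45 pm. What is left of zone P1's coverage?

First set merges to 9:15 am–2:00 pm, 2:30 pm–2:45 pm, 6:15 pm–8:45 pm.
Second set merges to 8:45 am–1:00 pm, 3:15 pm–4:15 pm, 4:30 pm–5:30 pm, 6:30 pm–9:45 pm.
9:15 am–2:00 pm minus B → 1:00 pm–2:00 pm.
2:30 pm–2:45 pm: no B overlap → unchanged.
6:15 pm–8:45 pm minus B → 6:15 pm–6:30 pm.

1:00 pm–2:00 pm, 2:30 pm–2:45 pm, 6:15 pm–6:30 pm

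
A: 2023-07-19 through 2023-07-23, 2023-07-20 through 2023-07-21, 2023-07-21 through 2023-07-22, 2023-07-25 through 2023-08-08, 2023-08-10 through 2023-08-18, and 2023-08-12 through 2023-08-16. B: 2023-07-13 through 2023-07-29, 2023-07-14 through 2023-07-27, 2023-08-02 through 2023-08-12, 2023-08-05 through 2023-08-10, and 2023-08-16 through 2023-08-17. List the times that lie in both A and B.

2023-07-19 through 2023-07-23, 2023-07-25 through 2023-07-29, 2023-08-02 through 2023-08-08, 2023-08-10 through 2023-08-12, 2023-08-16 through 2023-08-17

First set merges to 2023-07-19 through 2023-07-23, 2023-07-25 through 2023-08-08, 2023-08-10 through 2023-08-18.
Second set merges to 2023-07-13 through 2023-07-29, 2023-08-02 through 2023-08-12, 2023-08-16 through 2023-08-17.
2023-07-19 through 2023-07-23 meets the second set on 2023-07-19 through 2023-07-23.
2023-07-25 through 2023-08-08 meets the second set on 2023-07-25 through 2023-07-29, 2023-08-02 through 2023-08-08.
2023-08-10 through 2023-08-18 meets the second set on 2023-08-10 through 2023-08-12, 2023-08-16 through 2023-08-17.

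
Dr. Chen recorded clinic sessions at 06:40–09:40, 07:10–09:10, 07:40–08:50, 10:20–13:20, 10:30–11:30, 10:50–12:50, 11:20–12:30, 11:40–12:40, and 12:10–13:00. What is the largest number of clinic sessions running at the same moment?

5

Walk the sorted start/end points keeping a running depth.
The depth first hits 5 at 12:10.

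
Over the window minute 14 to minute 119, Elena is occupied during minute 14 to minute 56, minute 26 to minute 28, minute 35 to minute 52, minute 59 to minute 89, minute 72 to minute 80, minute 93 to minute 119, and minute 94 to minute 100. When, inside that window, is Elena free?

minute 56 to minute 59, minute 89 to minute 93

The merged coverage is minute 14 to minute 56, minute 59 to minute 89, minute 93 to minute 119.
Uncovered inside minute 14 to minute 119: minute 56 to minute 59, minute 89 to minute 93.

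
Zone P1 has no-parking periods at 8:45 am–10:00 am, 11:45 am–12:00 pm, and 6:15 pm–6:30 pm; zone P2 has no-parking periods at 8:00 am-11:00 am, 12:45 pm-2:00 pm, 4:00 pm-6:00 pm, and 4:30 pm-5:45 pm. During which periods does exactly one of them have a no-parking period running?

8:00 am–8:45 am, 10:00 am–11:00 am, 11:45 am–12:00 pm, 12:45 pm–2:00 pm, 4:00 pm–6:00 pm, 6:15 pm–6:30 pm

Merge the second list: 8:00 am–11:00 am, 12:45 pm–2:00 pm, 4:00 pm–6:00 pm.
A \ B = 11:45 am–12:00 pm, 6:15 pm–6:30 pm.
B \ A = 8:00 am–8:45 am, 10:00 am–11:00 am, 12:45 pm–2:00 pm, 4:00 pm–6:00 pm.
Union of the two gives the symmetric difference.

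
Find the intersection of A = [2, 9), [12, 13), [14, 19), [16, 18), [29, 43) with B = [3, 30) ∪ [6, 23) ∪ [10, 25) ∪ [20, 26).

A, merged: [2, 9), [12, 13), [14, 19), [29, 43).
B, merged: [3, 30).
[2, 9) meets the second set on [3, 9).
[12, 13) meets the second set on [12, 13).
[14, 19) meets the second set on [14, 19).
[29, 43) meets the second set on [29, 30).

[3, 9) ∪ [12, 13) ∪ [14, 19) ∪ [29, 30)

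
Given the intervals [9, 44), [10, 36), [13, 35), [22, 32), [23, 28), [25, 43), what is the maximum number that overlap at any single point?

6

Walk the sorted start/end points keeping a running depth.
The depth first hits 6 at 25.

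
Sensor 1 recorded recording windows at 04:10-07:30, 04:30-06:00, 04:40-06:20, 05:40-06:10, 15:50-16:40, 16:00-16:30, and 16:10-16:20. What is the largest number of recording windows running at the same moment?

4

Walk the sorted start/end points keeping a running depth.
The depth first hits 4 at 05:40.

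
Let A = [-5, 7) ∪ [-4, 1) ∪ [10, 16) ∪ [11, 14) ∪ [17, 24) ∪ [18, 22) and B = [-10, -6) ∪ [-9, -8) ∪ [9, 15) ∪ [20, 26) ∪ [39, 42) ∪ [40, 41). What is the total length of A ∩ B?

9

Merge the first list: [-5, 7), [10, 16), [17, 24).
Merge the second list: [-10, -6), [9, 15), [20, 26), [39, 42).
A ∩ B = [10, 15), [20, 24).
Total: 5 + 4 = 9.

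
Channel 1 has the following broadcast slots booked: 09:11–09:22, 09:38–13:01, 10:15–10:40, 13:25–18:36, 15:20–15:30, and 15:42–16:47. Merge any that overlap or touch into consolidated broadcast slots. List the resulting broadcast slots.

09:38–13:01 is disjoint → start new block.
10:15–10:40 overlaps/touches 09:38–13:01 → extend to 09:38–13:01.
13:25–18:36 is disjoint → start new block.
15:20–15:30 overlaps/touches 13:25–18:36 → extend to 13:25–18:36.
15:42–16:47 overlaps/touches 13:25–18:36 → extend to 13:25–18:36.

09:11–09:22, 09:38–13:01, 13:25–18:36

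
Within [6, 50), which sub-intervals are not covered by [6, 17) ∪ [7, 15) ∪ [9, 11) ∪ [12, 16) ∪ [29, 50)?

[17, 29)

After merging, the occupied span is [6, 17), [29, 50).
Complement within [6, 50): [17, 29).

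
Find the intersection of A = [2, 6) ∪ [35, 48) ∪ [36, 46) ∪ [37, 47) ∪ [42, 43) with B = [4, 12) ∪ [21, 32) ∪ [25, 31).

[4, 6)

A, merged: [2, 6), [35, 48).
B, merged: [4, 12), [21, 32).
[2, 6) overlaps B on [4, 6).
[35, 48) falls entirely outside B.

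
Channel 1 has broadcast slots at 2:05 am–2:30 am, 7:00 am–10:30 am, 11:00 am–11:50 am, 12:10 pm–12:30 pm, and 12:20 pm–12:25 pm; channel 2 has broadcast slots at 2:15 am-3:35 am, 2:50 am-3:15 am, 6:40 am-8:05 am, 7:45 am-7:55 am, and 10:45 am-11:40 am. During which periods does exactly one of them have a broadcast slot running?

2:05 am–2:15 am, 2:30 am–3:35 am, 6:40 am–7:00 am, 8:05 am–10:30 am, 10:45 am–11:00 am, 11:40 am–11:50 am, 12:10 pm–12:30 pm

Merge the first list: 2:05 am–2:30 am, 7:00 am–10:30 am, 11:00 am–11:50 am, 12:10 pm–12:30 pm.
Merge the second list: 2:15 am–3:35 am, 6:40 am–8:05 am, 10:45 am–11:40 am.
A but not B: 2:05 am–2:15 am, 8:05 am–10:30 am, 11:40 am–11:50 am, 12:10 pm–12:30 pm.
B but not A: 2:30 am–3:35 am, 6:40 am–7:00 am, 10:45 am–11:00 am.
Combining gives A △ B.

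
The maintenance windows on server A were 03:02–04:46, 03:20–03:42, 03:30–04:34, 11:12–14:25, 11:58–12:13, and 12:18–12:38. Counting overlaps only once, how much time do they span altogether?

Merged: 03:02–04:46, 11:12–14:25.
Lengths: 1 h 44 min + 3 h 13 min = 4 h 57 min.

4 h 57 min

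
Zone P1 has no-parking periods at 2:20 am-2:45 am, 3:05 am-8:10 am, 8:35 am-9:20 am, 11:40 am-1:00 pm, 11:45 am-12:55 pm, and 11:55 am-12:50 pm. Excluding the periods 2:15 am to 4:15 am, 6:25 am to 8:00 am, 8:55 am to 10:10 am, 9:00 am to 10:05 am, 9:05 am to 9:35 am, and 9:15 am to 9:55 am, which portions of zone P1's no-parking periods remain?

Merge the first list: 2:20 am–2:45 am, 3:05 am–8:10 am, 8:35 am–9:20 am, 11:40 am–1:00 pm.
Merge the second list: 2:15 am–4:15 am, 6:25 am–8:00 am, 8:55 am–10:10 am.
2:20 am–2:45 am: fully covered by B → removed.
3:05 am–8:10 am minus B → 4:15 am–6:25 am, 8:00 am–8:10 am.
8:35 am–9:20 am minus B → 8:35 am–8:55 am.
11:40 am–1:00 pm: no B overlap → unchanged.

4:15 am–6:25 am, 8:00 am–8:10 am, 8:35 am–8:55 am, 11:40 am–1:00 pm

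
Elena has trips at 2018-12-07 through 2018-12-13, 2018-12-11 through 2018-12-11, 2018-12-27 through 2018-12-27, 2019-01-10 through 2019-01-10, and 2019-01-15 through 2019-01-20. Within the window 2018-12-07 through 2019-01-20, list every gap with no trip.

2018-12-14 through 2018-12-26, 2018-12-28 through 2019-01-09, 2019-01-11 through 2019-01-14

The merged coverage is 2018-12-07 through 2018-12-13, 2018-12-27 through 2018-12-27, 2019-01-10 through 2019-01-10, 2019-01-15 through 2019-01-20.
Complement within 2018-12-07 through 2019-01-20: 2018-12-14 through 2018-12-26, 2018-12-28 through 2019-01-09, 2019-01-11 through 2019-01-14.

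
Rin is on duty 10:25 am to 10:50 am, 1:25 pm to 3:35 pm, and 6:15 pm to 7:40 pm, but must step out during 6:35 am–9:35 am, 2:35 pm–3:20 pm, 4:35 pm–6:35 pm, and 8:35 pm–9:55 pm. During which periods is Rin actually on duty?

10:25 am-10:50 am, 1:25 pm-2:35 pm, 3:20 pm-3:35 pm, 6:35 pm-7:40 pm

10:25 am-10:50 am is untouched.
1:25 pm-3:35 pm with B removed leaves 1:25 pm-2:35 pm, 3:20 pm-3:35 pm.
6:15 pm-7:40 pm with B removed leaves 6:35 pm-7:40 pm.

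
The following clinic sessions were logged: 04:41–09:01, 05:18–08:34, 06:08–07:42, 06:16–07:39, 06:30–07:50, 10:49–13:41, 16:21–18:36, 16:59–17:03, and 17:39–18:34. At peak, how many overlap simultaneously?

Walk the sorted start/end points keeping a running depth.
The depth first hits 5 at 06:30.

5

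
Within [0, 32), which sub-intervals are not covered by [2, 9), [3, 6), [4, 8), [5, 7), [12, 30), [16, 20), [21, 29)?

[0, 2) ∪ [9, 12) ∪ [30, 32)

The merged coverage is [2, 9), [12, 30).
Gaps within [0, 32): [0, 2), [9, 12), [30, 32).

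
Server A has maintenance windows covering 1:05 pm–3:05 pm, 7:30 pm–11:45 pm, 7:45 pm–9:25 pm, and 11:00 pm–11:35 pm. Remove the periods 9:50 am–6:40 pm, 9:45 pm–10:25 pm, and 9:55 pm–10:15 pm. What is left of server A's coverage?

A, merged: 1:05 pm-3:05 pm, 7:30 pm-11:45 pm.
B, merged: 9:50 am-6:40 pm, 9:45 pm-10:25 pm.
1:05 pm-3:05 pm: fully covered by B → removed.
7:30 pm-11:45 pm minus B → 7:30 pm-9:45 pm, 10:25 pm-11:45 pm.

7:30 pm-9:45 pm, 10:25 pm-11:45 pm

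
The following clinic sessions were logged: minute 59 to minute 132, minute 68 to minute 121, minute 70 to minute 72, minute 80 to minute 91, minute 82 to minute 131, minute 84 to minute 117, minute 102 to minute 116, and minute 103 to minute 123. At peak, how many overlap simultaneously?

Sweep endpoints in order; track running count of active intervals.
Peak of 6 reached at minute 103.

6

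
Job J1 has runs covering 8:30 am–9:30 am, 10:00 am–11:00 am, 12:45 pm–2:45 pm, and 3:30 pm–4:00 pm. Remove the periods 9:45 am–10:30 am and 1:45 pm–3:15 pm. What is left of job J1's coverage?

8:30 am–9:30 am: no B overlap → unchanged.
10:00 am–11:00 am minus B → 10:30 am–11:00 am.
12:45 pm–2:45 pm minus B → 12:45 pm–1:45 pm.
3:30 pm–4:00 pm: no B overlap → unchanged.

8:30 am–9:30 am, 10:30 am–11:00 am, 12:45 pm–1:45 pm, 3:30 pm–4:00 pm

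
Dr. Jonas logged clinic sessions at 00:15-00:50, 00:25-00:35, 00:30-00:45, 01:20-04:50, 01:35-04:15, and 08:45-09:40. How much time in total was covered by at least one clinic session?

5 h

Merged: 00:15–00:50, 01:20–04:50, 08:45–09:40.
Lengths: 35 min + 3 h 30 min + 55 min = 5 h.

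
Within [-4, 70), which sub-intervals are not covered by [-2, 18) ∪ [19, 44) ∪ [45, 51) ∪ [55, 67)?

[-4, -2) ∪ [18, 19) ∪ [44, 45) ∪ [51, 55) ∪ [67, 70)

Covered (merged): [-2, 18), [19, 44), [45, 51), [55, 67).
Gaps within [-4, 70): [-4, -2), [18, 19), [44, 45), [51, 55), [67, 70).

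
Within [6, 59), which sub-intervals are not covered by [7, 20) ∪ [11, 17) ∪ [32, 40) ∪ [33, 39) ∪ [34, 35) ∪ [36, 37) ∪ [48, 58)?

[6, 7) ∪ [20, 32) ∪ [40, 48) ∪ [58, 59)

After merging, the occupied span is [7, 20), [32, 40), [48, 58).
Gaps within [6, 59): [6, 7), [20, 32), [40, 48), [58, 59).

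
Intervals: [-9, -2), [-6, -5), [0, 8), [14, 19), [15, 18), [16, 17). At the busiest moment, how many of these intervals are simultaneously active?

Walk the sorted start/end points keeping a running depth.
The depth first hits 3 at 16.

3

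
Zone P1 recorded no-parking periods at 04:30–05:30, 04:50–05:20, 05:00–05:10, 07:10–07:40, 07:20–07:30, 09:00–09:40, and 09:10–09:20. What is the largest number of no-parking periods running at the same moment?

At 05:00, 3 of the intervals are simultaneously active.
No point has more.

3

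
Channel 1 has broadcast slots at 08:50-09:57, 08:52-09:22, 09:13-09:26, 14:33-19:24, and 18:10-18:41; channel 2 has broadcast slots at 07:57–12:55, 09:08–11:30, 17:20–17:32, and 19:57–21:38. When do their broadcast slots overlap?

Merge the first list: 08:50-09:57, 14:33-19:24.
Merge the second list: 07:57-12:55, 17:20-17:32, 19:57-21:38.
08:50-09:57 meets the second set on 08:50-09:57.
14:33-19:24 meets the second set on 17:20-17:32.

08:50-09:57, 17:20-17:32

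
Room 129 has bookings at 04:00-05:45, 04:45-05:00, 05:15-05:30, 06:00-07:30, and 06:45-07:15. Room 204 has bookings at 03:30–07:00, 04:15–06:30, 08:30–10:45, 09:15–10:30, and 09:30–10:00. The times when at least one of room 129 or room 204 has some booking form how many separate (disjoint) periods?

A, merged: 04:00-05:45, 06:00-07:30.
B, merged: 03:30-07:00, 08:30-10:45.
A ∪ B = 03:30-07:30, 08:30-10:45.
That is 2 disjoint pieces.

2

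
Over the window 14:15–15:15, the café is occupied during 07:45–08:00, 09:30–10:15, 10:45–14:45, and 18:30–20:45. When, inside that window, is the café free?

After merging, the occupied span is 07:45–08:00, 09:30–10:15, 10:45–14:45, 18:30–20:45.
Complement within 14:15–15:15: 14:45–15:15.

14:45–15:15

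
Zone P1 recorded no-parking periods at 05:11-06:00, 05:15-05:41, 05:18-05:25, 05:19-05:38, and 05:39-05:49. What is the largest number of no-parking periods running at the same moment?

4

At 05:19, 4 of the intervals are simultaneously active.
No point has more.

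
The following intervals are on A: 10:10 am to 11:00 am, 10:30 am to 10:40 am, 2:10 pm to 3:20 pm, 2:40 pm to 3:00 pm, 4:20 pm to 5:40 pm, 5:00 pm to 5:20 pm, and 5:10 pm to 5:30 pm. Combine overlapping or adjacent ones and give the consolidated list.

10:30 am-10:40 am overlaps/touches 10:10 am-11:00 am → extend to 10:10 am-11:00 am.
2:10 pm-3:20 pm is disjoint → start new block.
2:40 pm-3:00 pm overlaps/touches 2:10 pm-3:20 pm → extend to 2:10 pm-3:20 pm.
4:20 pm-5:40 pm is disjoint → start new block.
5:00 pm-5:20 pm overlaps/touches 4:20 pm-5:40 pm → extend to 4:20 pm-5:40 pm.
5:10 pm-5:30 pm overlaps/touches 4:20 pm-5:40 pm → extend to 4:20 pm-5:40 pm.

10:10 am-11:00 am, 2:10 pm-3:20 pm, 4:20 pm-5:40 pm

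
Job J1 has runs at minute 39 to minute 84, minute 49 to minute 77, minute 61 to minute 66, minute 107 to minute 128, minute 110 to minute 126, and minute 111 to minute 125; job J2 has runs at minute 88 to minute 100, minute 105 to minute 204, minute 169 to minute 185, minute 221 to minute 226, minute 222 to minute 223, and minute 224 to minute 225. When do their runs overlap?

Merge the first list: minute 39 to minute 84, minute 107 to minute 128.
Merge the second list: minute 88 to minute 100, minute 105 to minute 204, minute 221 to minute 226.
minute 39 to minute 84 meets no B interval.
minute 107 to minute 128 ∩ B → minute 107 to minute 128.

minute 107 to minute 128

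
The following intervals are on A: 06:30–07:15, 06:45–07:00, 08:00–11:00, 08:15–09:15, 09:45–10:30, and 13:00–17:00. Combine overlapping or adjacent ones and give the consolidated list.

06:45-07:00 overlaps/touches 06:30-07:15 → extend to 06:30-07:15.
08:00-11:00 is disjoint → start new block.
08:15-09:15 overlaps/touches 08:00-11:00 → extend to 08:00-11:00.
09:45-10:30 overlaps/touches 08:00-11:00 → extend to 08:00-11:00.
13:00-17:00 is disjoint → start new block.

06:30-07:15, 08:00-11:00, 13:00-17:00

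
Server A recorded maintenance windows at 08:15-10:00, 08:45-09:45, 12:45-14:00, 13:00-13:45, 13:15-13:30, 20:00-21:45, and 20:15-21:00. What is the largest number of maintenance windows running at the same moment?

3

Walk the sorted start/end points keeping a running depth.
The depth first hits 3 at 13:15.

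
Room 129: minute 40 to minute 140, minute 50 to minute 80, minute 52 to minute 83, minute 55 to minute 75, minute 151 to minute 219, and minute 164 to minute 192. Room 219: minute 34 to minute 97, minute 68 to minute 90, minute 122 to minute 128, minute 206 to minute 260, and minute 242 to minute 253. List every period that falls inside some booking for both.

minute 40 to minute 97, minute 122 to minute 128, minute 206 to minute 219

A, merged: minute 40 to minute 140, minute 151 to minute 219.
B, merged: minute 34 to minute 97, minute 122 to minute 128, minute 206 to minute 260.
minute 40 to minute 140 meets the second set on minute 40 to minute 97, minute 122 to minute 128.
minute 151 to minute 219 meets the second set on minute 206 to minute 219.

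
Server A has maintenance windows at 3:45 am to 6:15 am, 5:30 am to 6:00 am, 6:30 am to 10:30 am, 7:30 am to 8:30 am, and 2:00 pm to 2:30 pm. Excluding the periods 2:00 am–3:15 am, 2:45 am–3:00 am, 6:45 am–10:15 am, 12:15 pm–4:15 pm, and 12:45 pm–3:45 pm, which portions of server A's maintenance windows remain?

Merge the first list: 3:45 am-6:15 am, 6:30 am-10:30 am, 2:00 pm-2:30 pm.
Merge the second list: 2:00 am-3:15 am, 6:45 am-10:15 am, 12:15 pm-4:15 pm.
3:45 am-6:15 am: nothing removed.
6:30 am-10:30 am \ B = 6:30 am-6:45 am, 10:15 am-10:30 am.
2:00 pm-2:30 pm: entirely removed.

3:45 am-6:15 am, 6:30 am-6:45 am, 10:15 am-10:30 am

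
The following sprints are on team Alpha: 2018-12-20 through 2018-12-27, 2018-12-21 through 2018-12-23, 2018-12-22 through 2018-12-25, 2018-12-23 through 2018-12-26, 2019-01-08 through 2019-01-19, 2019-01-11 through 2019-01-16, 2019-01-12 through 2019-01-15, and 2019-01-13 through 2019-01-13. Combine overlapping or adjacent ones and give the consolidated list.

2018-12-21 through 2018-12-23 overlaps/touches 2018-12-20 through 2018-12-27 → extend to 2018-12-20 through 2018-12-27.
2018-12-22 through 2018-12-25 overlaps/touches 2018-12-20 through 2018-12-27 → extend to 2018-12-20 through 2018-12-27.
2018-12-23 through 2018-12-26 overlaps/touches 2018-12-20 through 2018-12-27 → extend to 2018-12-20 through 2018-12-27.
2019-01-08 through 2019-01-19 is disjoint → start new block.
2019-01-11 through 2019-01-16 overlaps/touches 2019-01-08 through 2019-01-19 → extend to 2019-01-08 through 2019-01-19.
2019-01-12 through 2019-01-15 overlaps/touches 2019-01-08 through 2019-01-19 → extend to 2019-01-08 through 2019-01-19.
2019-01-13 through 2019-01-13 overlaps/touches 2019-01-08 through 2019-01-19 → extend to 2019-01-08 through 2019-01-19.

2018-12-20 through 2018-12-27, 2019-01-08 through 2019-01-19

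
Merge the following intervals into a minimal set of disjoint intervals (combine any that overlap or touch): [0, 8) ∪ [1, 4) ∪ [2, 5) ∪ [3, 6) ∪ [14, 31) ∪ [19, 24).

[0, 8) ∪ [14, 31)

[1, 4) overlaps/touches [0, 8) → extend to [0, 8).
[2, 5) overlaps/touches [0, 8) → extend to [0, 8).
[3, 6) overlaps/touches [0, 8) → extend to [0, 8).
[14, 31) is disjoint → start new block.
[19, 24) overlaps/touches [14, 31) → extend to [14, 31).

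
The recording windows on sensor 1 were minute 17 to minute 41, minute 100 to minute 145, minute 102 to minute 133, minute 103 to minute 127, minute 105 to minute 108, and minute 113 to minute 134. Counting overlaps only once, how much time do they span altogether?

69 minutes

Merged: minute 17 to minute 41, minute 100 to minute 145.
Lengths: 24 minutes + 45 minutes = 69 minutes.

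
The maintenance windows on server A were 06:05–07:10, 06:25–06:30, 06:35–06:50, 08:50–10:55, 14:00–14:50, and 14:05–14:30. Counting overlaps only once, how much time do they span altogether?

4 h

Merged: 06:05–07:10, 08:50–10:55, 14:00–14:50.
Lengths: 1 h 5 min + 2 h 5 min + 50 min = 4 h.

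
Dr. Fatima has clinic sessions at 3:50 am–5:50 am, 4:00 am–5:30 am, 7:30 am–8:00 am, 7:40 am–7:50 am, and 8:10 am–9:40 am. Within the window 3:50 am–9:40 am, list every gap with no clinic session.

5:50 am–7:30 am, 8:00 am–8:10 am

After merging, the occupied span is 3:50 am–5:50 am, 7:30 am–8:00 am, 8:10 am–9:40 am.
Uncovered inside 3:50 am–9:40 am: 5:50 am–7:30 am, 8:00 am–8:10 am.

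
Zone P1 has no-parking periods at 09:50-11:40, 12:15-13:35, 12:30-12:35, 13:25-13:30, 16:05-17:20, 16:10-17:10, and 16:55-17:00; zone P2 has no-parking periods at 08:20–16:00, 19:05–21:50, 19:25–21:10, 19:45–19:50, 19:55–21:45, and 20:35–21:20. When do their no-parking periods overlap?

Merge the first list: 09:50–11:40, 12:15–13:35, 16:05–17:20.
Merge the second list: 08:20–16:00, 19:05–21:50.
09:50–11:40 overlaps B on 09:50–11:40.
12:15–13:35 overlaps B on 12:15–13:35.
16:05–17:20 falls entirely outside B.

09:50–11:40, 12:15–13:35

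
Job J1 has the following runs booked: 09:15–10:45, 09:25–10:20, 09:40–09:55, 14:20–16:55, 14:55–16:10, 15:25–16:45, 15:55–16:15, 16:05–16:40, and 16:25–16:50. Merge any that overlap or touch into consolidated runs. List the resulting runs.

09:25-10:20 overlaps/touches 09:15-10:45 → extend to 09:15-10:45.
09:40-09:55 overlaps/touches 09:15-10:45 → extend to 09:15-10:45.
14:20-16:55 is disjoint → start new block.
14:55-16:10 overlaps/touches 14:20-16:55 → extend to 14:20-16:55.
15:25-16:45 overlaps/touches 14:20-16:55 → extend to 14:20-16:55.
15:55-16:15 overlaps/touches 14:20-16:55 → extend to 14:20-16:55.
16:05-16:40 overlaps/touches 14:20-16:55 → extend to 14:20-16:55.
16:25-16:50 overlaps/touches 14:20-16:55 → extend to 14:20-16:55.

09:15-10:45, 14:20-16:55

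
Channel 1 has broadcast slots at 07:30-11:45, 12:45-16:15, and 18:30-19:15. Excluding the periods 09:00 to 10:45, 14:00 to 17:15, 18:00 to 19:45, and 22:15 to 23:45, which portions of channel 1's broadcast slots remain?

07:30-11:45 minus B → 07:30-09:00, 10:45-11:45.
12:45-16:15 minus B → 12:45-14:00.
18:30-19:15: fully covered by B → removed.

07:30-09:00, 10:45-11:45, 12:45-14:00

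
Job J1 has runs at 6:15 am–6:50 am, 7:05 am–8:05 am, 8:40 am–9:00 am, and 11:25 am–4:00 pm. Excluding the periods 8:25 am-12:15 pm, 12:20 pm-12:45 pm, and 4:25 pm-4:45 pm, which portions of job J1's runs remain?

6:15 am–6:50 am is untouched.
7:05 am–8:05 am is untouched.
8:40 am–9:00 am lies entirely inside B → drops out.
11:25 am–4:00 pm with B removed leaves 12:15 pm–12:20 pm, 12:45 pm–4:00 pm.

6:15 am–6:50 am, 7:05 am–8:05 am, 12:15 pm–12:20 pm, 12:45 pm–4:00 pm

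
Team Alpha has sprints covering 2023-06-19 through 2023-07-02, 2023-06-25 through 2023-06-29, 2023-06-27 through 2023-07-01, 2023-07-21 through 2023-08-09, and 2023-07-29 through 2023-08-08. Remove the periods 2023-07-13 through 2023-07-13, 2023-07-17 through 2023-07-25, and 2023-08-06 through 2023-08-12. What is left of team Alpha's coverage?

Merge the first list: 2023-06-19 through 2023-07-02, 2023-07-21 through 2023-08-09.
2023-06-19 through 2023-07-02: nothing removed.
2023-07-21 through 2023-08-09 \ B = 2023-07-26 through 2023-08-05.

2023-06-19 through 2023-07-02, 2023-07-26 through 2023-08-05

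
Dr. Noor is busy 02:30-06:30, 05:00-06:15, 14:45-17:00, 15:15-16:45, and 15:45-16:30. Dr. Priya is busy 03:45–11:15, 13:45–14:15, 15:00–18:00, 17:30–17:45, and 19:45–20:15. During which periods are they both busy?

Merge the first list: 02:30–06:30, 14:45–17:00.
Merge the second list: 03:45–11:15, 13:45–14:15, 15:00–18:00, 19:45–20:15.
02:30–06:30 overlaps B on 03:45–06:30.
14:45–17:00 overlaps B on 15:00–17:00.

03:45–06:30, 15:00–17:00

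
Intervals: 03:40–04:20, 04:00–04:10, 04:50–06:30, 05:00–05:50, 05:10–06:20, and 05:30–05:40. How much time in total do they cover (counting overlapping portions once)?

Merged: 03:40–04:20, 04:50–06:30.
Lengths: 40 min + 1 h 40 min = 2 h 20 min.

2 h 20 min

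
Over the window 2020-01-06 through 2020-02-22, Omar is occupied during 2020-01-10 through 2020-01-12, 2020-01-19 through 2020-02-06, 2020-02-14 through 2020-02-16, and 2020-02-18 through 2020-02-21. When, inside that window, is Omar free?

Covered (merged): 2020-01-10 through 2020-01-12, 2020-01-19 through 2020-02-06, 2020-02-14 through 2020-02-16, 2020-02-18 through 2020-02-21.
Uncovered inside 2020-01-06 through 2020-02-22: 2020-01-06 through 2020-01-09, 2020-01-13 through 2020-01-18, 2020-02-07 through 2020-02-13, 2020-02-17 through 2020-02-17, 2020-02-22 through 2020-02-22.

2020-01-06 through 2020-01-09, 2020-01-13 through 2020-01-18, 2020-02-07 through 2020-02-13, 2020-02-17 through 2020-02-17, 2020-02-22 through 2020-02-22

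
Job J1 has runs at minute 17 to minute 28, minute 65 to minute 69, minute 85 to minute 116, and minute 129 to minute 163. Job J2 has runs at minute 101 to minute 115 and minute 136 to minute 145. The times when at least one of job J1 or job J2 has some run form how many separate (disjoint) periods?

4

A ∪ B = minute 17 to minute 28, minute 65 to minute 69, minute 85 to minute 116, minute 129 to minute 163.
That is 4 disjoint pieces.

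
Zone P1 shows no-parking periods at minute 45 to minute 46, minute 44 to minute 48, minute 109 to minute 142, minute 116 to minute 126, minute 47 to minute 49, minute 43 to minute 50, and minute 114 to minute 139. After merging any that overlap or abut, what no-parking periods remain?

minute 43 to minute 50, minute 109 to minute 142

Sort by start: minute 43 to minute 50, minute 44 to minute 48, minute 45 to minute 46, minute 47 to minute 49, minute 109 to minute 142, minute 114 to minute 139, minute 116 to minute 126.
minute 44 to minute 48 overlaps/touches minute 43 to minute 50 → extend to minute 43 to minute 50.
minute 45 to minute 46 overlaps/touches minute 43 to minute 50 → extend to minute 43 to minute 50.
minute 47 to minute 49 overlaps/touches minute 43 to minute 50 → extend to minute 43 to minute 50.
minute 109 to minute 142 is disjoint → start new block.
minute 114 to minute 139 overlaps/touches minute 109 to minute 142 → extend to minute 109 to minute 142.
minute 116 to minute 126 overlaps/touches minute 109 to minute 142 → extend to minute 109 to minute 142.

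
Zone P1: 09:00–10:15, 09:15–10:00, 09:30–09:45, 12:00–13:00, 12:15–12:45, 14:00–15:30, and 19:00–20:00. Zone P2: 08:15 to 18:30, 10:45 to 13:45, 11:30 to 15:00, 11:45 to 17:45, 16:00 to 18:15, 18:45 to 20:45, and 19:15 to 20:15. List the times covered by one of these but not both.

A, merged: 09:00–10:15, 12:00–13:00, 14:00–15:30, 19:00–20:00.
B, merged: 08:15–18:30, 18:45–20:45.
A \ B = none.
B \ A = 08:15–09:00, 10:15–12:00, 13:00–14:00, 15:30–18:30, 18:45–19:00, 20:00–20:45.
Union of the two gives the symmetric difference.

08:15–09:00, 10:15–12:00, 13:00–14:00, 15:30–18:30, 18:45–19:00, 20:00–20:45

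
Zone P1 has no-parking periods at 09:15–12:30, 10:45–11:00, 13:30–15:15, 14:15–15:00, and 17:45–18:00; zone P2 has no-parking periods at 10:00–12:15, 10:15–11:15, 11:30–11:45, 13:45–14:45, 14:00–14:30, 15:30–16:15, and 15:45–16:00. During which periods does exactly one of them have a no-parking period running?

09:15–10:00, 12:15–12:30, 13:30–13:45, 14:45–15:15, 15:30–16:15, 17:45–18:00

First set merges to 09:15–12:30, 13:30–15:15, 17:45–18:00.
Second set merges to 10:00–12:15, 13:45–14:45, 15:30–16:15.
A but not B: 09:15–10:00, 12:15–12:30, 13:30–13:45, 14:45–15:15, 17:45–18:00.
B but not A: 15:30–16:15.
Combining gives A △ B.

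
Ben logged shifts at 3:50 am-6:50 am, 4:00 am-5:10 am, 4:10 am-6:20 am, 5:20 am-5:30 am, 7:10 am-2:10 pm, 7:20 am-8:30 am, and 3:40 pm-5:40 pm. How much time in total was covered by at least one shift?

Merged: 3:50 am-6:50 am, 7:10 am-2:10 pm, 3:40 pm-5:40 pm.
Lengths: 3 h + 7 h + 2 h = 12 h.

12 h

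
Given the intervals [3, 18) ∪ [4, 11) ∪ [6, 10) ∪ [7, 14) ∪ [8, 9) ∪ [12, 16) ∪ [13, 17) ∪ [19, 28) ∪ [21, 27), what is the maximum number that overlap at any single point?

Walk the sorted start/end points keeping a running depth.
The depth first hits 5 at 8.

5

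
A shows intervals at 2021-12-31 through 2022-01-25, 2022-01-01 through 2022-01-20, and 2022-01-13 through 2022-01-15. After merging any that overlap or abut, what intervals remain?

2021-12-31 through 2022-01-25

2022-01-01 through 2022-01-20 overlaps/touches 2021-12-31 through 2022-01-25 → extend to 2021-12-31 through 2022-01-25.
2022-01-13 through 2022-01-15 overlaps/touches 2021-12-31 through 2022-01-25 → extend to 2021-12-31 through 2022-01-25.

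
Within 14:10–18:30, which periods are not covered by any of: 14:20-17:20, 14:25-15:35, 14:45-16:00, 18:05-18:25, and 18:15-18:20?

Covered (merged): 14:20-17:20, 18:05-18:25.
Gaps within 14:10-18:30: 14:10-14:20, 17:20-18:05, 18:25-18:30.

14:10-14:20, 17:20-18:05, 18:25-18:30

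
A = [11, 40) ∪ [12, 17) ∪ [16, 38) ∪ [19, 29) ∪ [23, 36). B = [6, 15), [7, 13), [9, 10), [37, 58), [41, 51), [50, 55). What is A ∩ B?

First set merges to [11, 40).
Second set merges to [6, 15), [37, 58).
[11, 40) ∩ B → [11, 15), [37, 40).

[11, 15) ∪ [37, 40)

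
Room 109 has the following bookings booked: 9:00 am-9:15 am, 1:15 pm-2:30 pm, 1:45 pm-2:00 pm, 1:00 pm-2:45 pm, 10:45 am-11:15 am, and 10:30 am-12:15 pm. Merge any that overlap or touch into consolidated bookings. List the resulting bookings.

Sort by start: 9:00 am-9:15 am, 10:30 am-12:15 pm, 10:45 am-11:15 am, 1:00 pm-2:45 pm, 1:15 pm-2:30 pm, 1:45 pm-2:00 pm.
10:30 am-12:15 pm is disjoint → start new block.
10:45 am-11:15 am overlaps/touches 10:30 am-12:15 pm → extend to 10:30 am-12:15 pm.
1:00 pm-2:45 pm is disjoint → start new block.
1:15 pm-2:30 pm overlaps/touches 1:00 pm-2:45 pm → extend to 1:00 pm-2:45 pm.
1:45 pm-2:00 pm overlaps/touches 1:00 pm-2:45 pm → extend to 1:00 pm-2:45 pm.

9:00 am-9:15 am, 10:30 am-12:15 pm, 1:00 pm-2:45 pm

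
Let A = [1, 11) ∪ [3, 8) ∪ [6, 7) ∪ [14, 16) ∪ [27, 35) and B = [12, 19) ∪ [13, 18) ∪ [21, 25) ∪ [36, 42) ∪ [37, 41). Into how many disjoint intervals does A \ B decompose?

2

Merge the first list: [1, 11), [14, 16), [27, 35).
Merge the second list: [12, 19), [21, 25), [36, 42).
A \ B = [1, 11), [27, 35).
That is 2 disjoint pieces.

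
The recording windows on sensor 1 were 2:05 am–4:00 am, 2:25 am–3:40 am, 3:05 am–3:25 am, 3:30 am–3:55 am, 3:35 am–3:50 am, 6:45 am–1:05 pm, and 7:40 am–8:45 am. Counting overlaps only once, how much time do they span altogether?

Merged: 2:05 am-4:00 am, 6:45 am-1:05 pm.
Lengths: 1 h 55 min + 6 h 20 min = 8 h 15 min.

8 h 15 min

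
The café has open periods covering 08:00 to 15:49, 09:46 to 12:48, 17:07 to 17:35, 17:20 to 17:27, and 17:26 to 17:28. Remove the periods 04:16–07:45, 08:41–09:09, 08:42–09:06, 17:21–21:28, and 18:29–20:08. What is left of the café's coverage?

08:00–08:41, 09:09–15:49, 17:07–17:21

A, merged: 08:00–15:49, 17:07–17:35.
B, merged: 04:16–07:45, 08:41–09:09, 17:21–21:28.
08:00–15:49 minus B → 08:00–08:41, 09:09–15:49.
17:07–17:35 minus B → 17:07–17:21.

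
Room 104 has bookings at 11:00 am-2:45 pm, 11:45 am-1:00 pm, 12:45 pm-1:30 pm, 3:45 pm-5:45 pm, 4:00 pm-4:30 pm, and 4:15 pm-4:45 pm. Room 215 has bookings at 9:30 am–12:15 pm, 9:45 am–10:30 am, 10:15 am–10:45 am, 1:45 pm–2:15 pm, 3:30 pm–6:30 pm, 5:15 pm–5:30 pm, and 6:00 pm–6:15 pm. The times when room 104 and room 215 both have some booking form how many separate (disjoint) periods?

First set merges to 11:00 am–2:45 pm, 3:45 pm–5:45 pm.
Second set merges to 9:30 am–12:15 pm, 1:45 pm–2:15 pm, 3:30 pm–6:30 pm.
A ∩ B = 11:00 am–12:15 pm, 1:45 pm–2:15 pm, 3:45 pm–5:45 pm.
That is 3 disjoint pieces.

3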